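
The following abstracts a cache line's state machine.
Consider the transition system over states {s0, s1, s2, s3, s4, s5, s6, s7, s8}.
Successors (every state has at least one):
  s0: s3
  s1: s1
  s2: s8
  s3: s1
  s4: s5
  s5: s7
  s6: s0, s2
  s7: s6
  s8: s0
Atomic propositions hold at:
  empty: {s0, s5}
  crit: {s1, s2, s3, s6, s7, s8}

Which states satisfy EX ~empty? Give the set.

Sat(~empty) = {s1, s2, s3, s4, s6, s7, s8}
Sat(EX ~empty) = {s : some successor in {s1, s2, s3, s4, s6, s7, s8}} = {s0, s1, s2, s3, s5, s6, s7}

{s0, s1, s2, s3, s5, s6, s7}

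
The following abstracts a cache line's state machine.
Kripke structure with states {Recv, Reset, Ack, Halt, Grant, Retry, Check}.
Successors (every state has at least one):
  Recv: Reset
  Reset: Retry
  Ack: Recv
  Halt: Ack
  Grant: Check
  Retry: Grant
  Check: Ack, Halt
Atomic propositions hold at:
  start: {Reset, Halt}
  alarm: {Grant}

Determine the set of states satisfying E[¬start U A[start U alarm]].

{Grant, Retry}

Sat(¬start) = {Recv, Ack, Grant, Retry, Check}
A[start U alarm]: least fixpoint, start Z0 = Sat(alarm) = {Grant}, add states in Sat(start) with every successor in Z. Already a fixed point.
Sat(A[start U alarm]) = {Grant}
E[¬start U A[start U alarm]]: least fixpoint, start Z0 = Sat(A[start U alarm]) = {Grant}, add states in Sat(¬start) with some successor in Z. Z1 = {Grant, Retry}; fixed.
Sat(E[¬start U A[start U alarm]]) = {Grant, Retry}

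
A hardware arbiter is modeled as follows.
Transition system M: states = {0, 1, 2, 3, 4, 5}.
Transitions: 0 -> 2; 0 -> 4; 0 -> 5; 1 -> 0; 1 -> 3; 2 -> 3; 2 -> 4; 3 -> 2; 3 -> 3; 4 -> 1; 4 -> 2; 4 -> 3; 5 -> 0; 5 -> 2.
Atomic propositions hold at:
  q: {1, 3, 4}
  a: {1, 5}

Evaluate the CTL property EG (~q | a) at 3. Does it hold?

Sat(~q) = {0, 2, 5}
Sat(~q | a) = {0, 1, 2, 5}
EG (~q | a): greatest fixpoint, start Z0 = {0, 1, 2, 5}, keep only states in Sat with some successor in Z. Z1 = {0, 1, 5}; fixed.
Sat(EG (~q | a)) = {0, 1, 5}
3 ∉ Sat(EG (~q | a)) = {0, 1, 5}, so the formula does not hold at 3.

No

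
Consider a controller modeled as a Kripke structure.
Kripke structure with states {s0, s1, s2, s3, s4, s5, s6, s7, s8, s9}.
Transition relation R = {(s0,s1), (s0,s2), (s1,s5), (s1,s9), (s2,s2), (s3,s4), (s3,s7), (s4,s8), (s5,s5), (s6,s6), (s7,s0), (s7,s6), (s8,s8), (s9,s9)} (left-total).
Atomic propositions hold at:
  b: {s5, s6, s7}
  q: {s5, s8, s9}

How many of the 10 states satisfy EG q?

EG q: greatest fixpoint, start Z0 = {s5, s8, s9}, keep only states in Sat with some successor in Z. Already a fixed point.
Sat(EG q) = {s5, s8, s9}
|Sat(EG q)| = |{s5, s8, s9}| = 3.

3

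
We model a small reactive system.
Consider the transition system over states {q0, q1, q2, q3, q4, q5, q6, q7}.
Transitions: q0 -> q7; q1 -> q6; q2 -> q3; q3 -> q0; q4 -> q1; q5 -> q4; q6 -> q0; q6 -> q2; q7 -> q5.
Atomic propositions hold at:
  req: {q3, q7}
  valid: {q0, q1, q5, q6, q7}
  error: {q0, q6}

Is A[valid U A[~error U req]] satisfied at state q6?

Sat(~error) = {q1, q2, q3, q4, q5, q7}
A[~error U req]: least fixpoint, start Z0 = Sat(req) = {q3, q7}, add states in Sat(~error) with every successor in Z. Z1 = {q2, q3, q7}; fixed.
Sat(A[~error U req]) = {q2, q3, q7}
A[valid U A[~error U req]]: least fixpoint, start Z0 = Sat(A[~error U req]) = {q2, q3, q7}, add states in Sat(valid) with every successor in Z. Z1 = {q0, q2, q3, q7}; Z2 = {q0, q2, q3, q6, q7}; Z3 = {q0, q1, q2, q3, q6, q7}; fixed.
Sat(A[valid U A[~error U req]]) = {q0, q1, q2, q3, q6, q7}
q6 ∈ Sat(A[valid U A[~error U req]]) = {q0, q1, q2, q3, q6, q7}, so the formula holds at q6.

Yes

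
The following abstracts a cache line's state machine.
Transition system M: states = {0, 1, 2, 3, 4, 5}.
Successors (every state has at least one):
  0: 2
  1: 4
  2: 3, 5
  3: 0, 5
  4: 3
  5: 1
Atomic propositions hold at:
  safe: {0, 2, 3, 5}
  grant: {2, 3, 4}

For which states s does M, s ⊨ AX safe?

{0, 2, 3, 4}

Sat(AX safe) = {s : every successor in {0, 2, 3, 5}} = {0, 2, 3, 4}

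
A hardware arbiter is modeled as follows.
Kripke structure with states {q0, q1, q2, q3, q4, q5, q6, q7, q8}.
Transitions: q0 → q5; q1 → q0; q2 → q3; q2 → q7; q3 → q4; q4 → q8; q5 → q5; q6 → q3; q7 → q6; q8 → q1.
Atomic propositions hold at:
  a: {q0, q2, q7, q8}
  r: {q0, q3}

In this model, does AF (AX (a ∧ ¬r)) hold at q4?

Yes

Sat(¬r) = {q1, q2, q4, q5, q6, q7, q8}
Sat(a ∧ ¬r) = {q2, q7, q8}
Sat(AX (a ∧ ¬r)) = {s : every successor in {q2, q7, q8}} = {q4}
AF (AX (a ∧ ¬r)): least fixpoint, start Z0 = {q4}, add states with every successor in Z. Z1 = {q3, q4}; Z2 = {q3, q4, q6}; Z3 = {q3, q4, q6, q7}; Z4 = {q2, q3, q4, q6, q7}; fixed.
Sat(AF (AX (a ∧ ¬r))) = {q2, q3, q4, q6, q7}
q4 ∈ Sat(AF (AX (a ∧ ¬r))) = {q2, q3, q4, q6, q7}, so the formula holds at q4.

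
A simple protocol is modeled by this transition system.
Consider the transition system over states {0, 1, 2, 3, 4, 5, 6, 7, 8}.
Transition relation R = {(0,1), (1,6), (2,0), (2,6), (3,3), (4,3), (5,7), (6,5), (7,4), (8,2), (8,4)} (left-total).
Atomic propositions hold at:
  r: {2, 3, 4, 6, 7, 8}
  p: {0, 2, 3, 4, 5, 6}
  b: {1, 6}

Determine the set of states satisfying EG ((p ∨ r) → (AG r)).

{3, 4, 7}

Sat(p ∨ r) = {0, 2, 3, 4, 5, 6, 7, 8}
AG r: greatest fixpoint, start Z0 = {2, 3, 4, 6, 7, 8}, keep only states in Sat with every successor in Z. Z1 = {3, 4, 7, 8}; Z2 = {3, 4, 7}; fixed.
Sat(AG r) = {3, 4, 7}
Sat((p ∨ r) → (AG r)) = {1, 3, 4, 7}
EG ((p ∨ r) → (AG r)): greatest fixpoint, start Z0 = {1, 3, 4, 7}, keep only states in Sat with some successor in Z. Z1 = {3, 4, 7}; fixed.
Sat(EG ((p ∨ r) → (AG r))) = {3, 4, 7}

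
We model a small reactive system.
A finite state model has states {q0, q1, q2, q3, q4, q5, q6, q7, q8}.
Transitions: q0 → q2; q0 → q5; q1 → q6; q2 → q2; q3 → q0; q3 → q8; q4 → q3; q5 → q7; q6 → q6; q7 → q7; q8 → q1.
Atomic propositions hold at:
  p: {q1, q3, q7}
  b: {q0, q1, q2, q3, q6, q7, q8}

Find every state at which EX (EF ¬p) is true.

{q0, q1, q2, q3, q4, q6, q8}

Sat(¬p) = {q0, q2, q4, q5, q6, q8}
EF ¬p: least fixpoint, start Z0 = {q0, q2, q4, q5, q6, q8}, add states with some successor in Z. Z1 = {q0, q1, q2, q3, q4, q5, q6, q8}; fixed.
Sat(EF ¬p) = {q0, q1, q2, q3, q4, q5, q6, q8}
Sat(EX (EF ¬p)) = {s : some successor in {q0, q1, q2, q3, q4, q5, q6, q8}} = {q0, q1, q2, q3, q4, q6, q8}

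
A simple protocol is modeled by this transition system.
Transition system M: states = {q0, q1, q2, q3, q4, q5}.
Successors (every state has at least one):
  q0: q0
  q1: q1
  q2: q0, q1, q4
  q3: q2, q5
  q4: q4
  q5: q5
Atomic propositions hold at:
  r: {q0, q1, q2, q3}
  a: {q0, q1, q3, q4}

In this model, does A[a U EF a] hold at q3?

EF a: least fixpoint, start Z0 = {q0, q1, q3, q4}, add states with some successor in Z. Z1 = {q0, q1, q2, q3, q4}; fixed.
Sat(EF a) = {q0, q1, q2, q3, q4}
A[a U EF a]: least fixpoint, start Z0 = Sat(EF a) = {q0, q1, q2, q3, q4}, add states in Sat(a) with every successor in Z. Already a fixed point.
Sat(A[a U EF a]) = {q0, q1, q2, q3, q4}
q3 ∈ Sat(A[a U EF a]) = {q0, q1, q2, q3, q4}, so the formula holds at q3.

Yes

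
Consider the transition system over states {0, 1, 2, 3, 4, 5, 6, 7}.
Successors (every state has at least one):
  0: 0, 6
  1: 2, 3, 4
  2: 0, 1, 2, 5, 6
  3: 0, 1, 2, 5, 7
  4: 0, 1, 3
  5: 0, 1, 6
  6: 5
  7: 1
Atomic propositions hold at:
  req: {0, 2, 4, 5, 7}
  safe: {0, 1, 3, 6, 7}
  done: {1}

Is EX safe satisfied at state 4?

Sat(EX safe) = {s : some successor in {0, 1, 3, 6, 7}} = {0, 1, 2, 3, 4, 5, 7}
4 ∈ Sat(EX safe) = {0, 1, 2, 3, 4, 5, 7}, so the formula holds at 4.

Yes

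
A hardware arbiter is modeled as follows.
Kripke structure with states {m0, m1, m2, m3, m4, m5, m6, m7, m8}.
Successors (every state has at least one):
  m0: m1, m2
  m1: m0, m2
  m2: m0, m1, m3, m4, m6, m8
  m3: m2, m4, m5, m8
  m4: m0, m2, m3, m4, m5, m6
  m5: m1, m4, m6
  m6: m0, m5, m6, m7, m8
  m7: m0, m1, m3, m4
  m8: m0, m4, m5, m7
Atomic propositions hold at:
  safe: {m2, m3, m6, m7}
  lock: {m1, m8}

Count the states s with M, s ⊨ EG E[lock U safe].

E[lock U safe]: least fixpoint, start Z0 = Sat(safe) = {m2, m3, m6, m7}, add states in Sat(lock) with some successor in Z. Z1 = {m1, m2, m3, m6, m7, m8}; fixed.
Sat(E[lock U safe]) = {m1, m2, m3, m6, m7, m8}
EG E[lock U safe]: greatest fixpoint, start Z0 = {m1, m2, m3, m6, m7, m8}, keep only states in Sat with some successor in Z. Already a fixed point.
Sat(EG E[lock U safe]) = {m1, m2, m3, m6, m7, m8}
|Sat(EG E[lock U safe])| = |{m1, m2, m3, m6, m7, m8}| = 6.

6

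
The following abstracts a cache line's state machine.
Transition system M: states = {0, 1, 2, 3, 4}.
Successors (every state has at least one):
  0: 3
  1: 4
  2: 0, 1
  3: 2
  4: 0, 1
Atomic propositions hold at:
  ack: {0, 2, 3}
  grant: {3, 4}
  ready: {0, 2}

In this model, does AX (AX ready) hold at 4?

Sat(AX ready) = {s : every successor in {0, 2}} = {3}
Sat(AX (AX ready)) = {s : every successor in {3}} = {0}
4 ∉ Sat(AX (AX ready)) = {0}, so the formula does not hold at 4.

No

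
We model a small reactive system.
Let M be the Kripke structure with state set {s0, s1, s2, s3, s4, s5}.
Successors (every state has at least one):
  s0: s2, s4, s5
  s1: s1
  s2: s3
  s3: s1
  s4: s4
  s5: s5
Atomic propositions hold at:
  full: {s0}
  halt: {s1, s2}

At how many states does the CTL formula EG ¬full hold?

Sat(¬full) = {s1, s2, s3, s4, s5}
EG ¬full: greatest fixpoint, start Z0 = {s1, s2, s3, s4, s5}, keep only states in Sat with some successor in Z. Already a fixed point.
Sat(EG ¬full) = {s1, s2, s3, s4, s5}
|Sat(EG ¬full)| = |{s1, s2, s3, s4, s5}| = 5.

5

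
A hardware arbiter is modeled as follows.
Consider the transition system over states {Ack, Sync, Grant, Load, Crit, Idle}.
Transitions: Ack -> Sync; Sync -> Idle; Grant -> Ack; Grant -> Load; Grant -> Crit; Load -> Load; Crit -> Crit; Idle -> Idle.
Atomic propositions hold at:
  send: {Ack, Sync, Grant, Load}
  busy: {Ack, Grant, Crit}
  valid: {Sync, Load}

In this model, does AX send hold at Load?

Yes

Sat(AX send) = {s : every successor in {Ack, Sync, Grant, Load}} = {Ack, Load}
Load ∈ Sat(AX send) = {Ack, Load}, so the formula holds at Load.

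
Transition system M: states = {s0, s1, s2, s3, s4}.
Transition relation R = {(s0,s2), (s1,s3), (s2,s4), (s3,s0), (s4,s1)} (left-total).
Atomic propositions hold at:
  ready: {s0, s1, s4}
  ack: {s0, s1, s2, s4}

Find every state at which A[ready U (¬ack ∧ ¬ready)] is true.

Sat(¬ack) = {s3}
Sat(¬ready) = {s2, s3}
Sat(¬ack ∧ ¬ready) = {s3}
A[ready U (¬ack ∧ ¬ready)]: least fixpoint, start Z0 = Sat((¬ack ∧ ¬ready)) = {s3}, add states in Sat(ready) with every successor in Z. Z1 = {s1, s3}; Z2 = {s1, s3, s4}; fixed.
Sat(A[ready U (¬ack ∧ ¬ready)]) = {s1, s3, s4}

{s1, s3, s4}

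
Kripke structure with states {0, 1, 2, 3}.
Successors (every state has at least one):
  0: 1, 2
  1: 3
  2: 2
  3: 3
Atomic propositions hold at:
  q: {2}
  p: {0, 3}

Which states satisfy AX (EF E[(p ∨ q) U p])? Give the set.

{1, 3}

Sat(p ∨ q) = {0, 2, 3}
E[(p ∨ q) U p]: least fixpoint, start Z0 = Sat(p) = {0, 3}, add states in Sat(p ∨ q) with some successor in Z. Already a fixed point.
Sat(E[(p ∨ q) U p]) = {0, 3}
EF E[(p ∨ q) U p]: least fixpoint, start Z0 = {0, 3}, add states with some successor in Z. Z1 = {0, 1, 3}; fixed.
Sat(EF E[(p ∨ q) U p]) = {0, 1, 3}
Sat(AX (EF E[(p ∨ q) U p])) = {s : every successor in {0, 1, 3}} = {1, 3}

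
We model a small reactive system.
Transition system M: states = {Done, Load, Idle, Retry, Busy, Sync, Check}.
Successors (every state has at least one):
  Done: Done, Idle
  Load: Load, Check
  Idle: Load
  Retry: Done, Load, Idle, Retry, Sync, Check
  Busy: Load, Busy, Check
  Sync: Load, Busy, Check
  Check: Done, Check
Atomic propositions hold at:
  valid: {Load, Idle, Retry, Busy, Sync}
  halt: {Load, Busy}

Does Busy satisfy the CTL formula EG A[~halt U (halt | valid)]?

Yes

Sat(~halt) = {Done, Idle, Retry, Sync, Check}
Sat(halt | valid) = {Load, Idle, Retry, Busy, Sync}
A[~halt U (halt | valid)]: least fixpoint, start Z0 = Sat((halt | valid)) = {Load, Idle, Retry, Busy, Sync}, add states in Sat(~halt) with every successor in Z. Already a fixed point.
Sat(A[~halt U (halt | valid)]) = {Load, Idle, Retry, Busy, Sync}
EG A[~halt U (halt | valid)]: greatest fixpoint, start Z0 = {Load, Idle, Retry, Busy, Sync}, keep only states in Sat with some successor in Z. Already a fixed point.
Sat(EG A[~halt U (halt | valid)]) = {Load, Idle, Retry, Busy, Sync}
Busy ∈ Sat(EG A[~halt U (halt | valid)]) = {Load, Idle, Retry, Busy, Sync}, so the formula holds at Busy.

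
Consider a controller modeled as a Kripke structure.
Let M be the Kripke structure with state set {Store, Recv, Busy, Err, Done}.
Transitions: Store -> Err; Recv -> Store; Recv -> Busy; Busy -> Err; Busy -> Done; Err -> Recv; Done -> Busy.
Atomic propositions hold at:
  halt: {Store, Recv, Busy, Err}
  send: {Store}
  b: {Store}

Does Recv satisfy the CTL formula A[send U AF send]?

AF send: least fixpoint, start Z0 = {Store}, add states with every successor in Z. Already a fixed point.
Sat(AF send) = {Store}
A[send U AF send]: least fixpoint, start Z0 = Sat(AF send) = {Store}, add states in Sat(send) with every successor in Z. Already a fixed point.
Sat(A[send U AF send]) = {Store}
Recv ∉ Sat(A[send U AF send]) = {Store}, so the formula does not hold at Recv.

No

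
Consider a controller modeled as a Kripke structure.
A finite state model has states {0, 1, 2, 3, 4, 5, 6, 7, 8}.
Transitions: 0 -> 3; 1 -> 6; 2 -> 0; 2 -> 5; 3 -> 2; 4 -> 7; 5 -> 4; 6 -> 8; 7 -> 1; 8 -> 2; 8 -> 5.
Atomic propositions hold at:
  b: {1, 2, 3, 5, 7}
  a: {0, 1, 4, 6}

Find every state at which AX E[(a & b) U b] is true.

Sat(a & b) = {1}
E[(a & b) U b]: least fixpoint, start Z0 = Sat(b) = {1, 2, 3, 5, 7}, add states in Sat(a & b) with some successor in Z. Already a fixed point.
Sat(E[(a & b) U b]) = {1, 2, 3, 5, 7}
Sat(AX E[(a & b) U b]) = {s : every successor in {1, 2, 3, 5, 7}} = {0, 3, 4, 7, 8}

{0, 3, 4, 7, 8}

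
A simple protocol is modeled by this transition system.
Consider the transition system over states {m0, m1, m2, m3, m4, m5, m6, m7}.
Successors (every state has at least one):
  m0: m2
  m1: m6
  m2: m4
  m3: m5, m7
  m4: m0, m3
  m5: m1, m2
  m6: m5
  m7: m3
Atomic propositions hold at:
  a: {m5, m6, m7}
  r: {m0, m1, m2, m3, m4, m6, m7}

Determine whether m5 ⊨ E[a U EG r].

Yes

EG r: greatest fixpoint, start Z0 = {m0, m1, m2, m3, m4, m6, m7}, keep only states in Sat with some successor in Z. Z1 = {m0, m1, m2, m3, m4, m7}; Z2 = {m0, m2, m3, m4, m7}; fixed.
Sat(EG r) = {m0, m2, m3, m4, m7}
E[a U EG r]: least fixpoint, start Z0 = Sat(EG r) = {m0, m2, m3, m4, m7}, add states in Sat(a) with some successor in Z. Z1 = {m0, m2, m3, m4, m5, m7}; Z2 = {m0, m2, m3, m4, m5, m6, m7}; fixed.
Sat(E[a U EG r]) = {m0, m2, m3, m4, m5, m6, m7}
m5 ∈ Sat(E[a U EG r]) = {m0, m2, m3, m4, m5, m6, m7}, so the formula holds at m5.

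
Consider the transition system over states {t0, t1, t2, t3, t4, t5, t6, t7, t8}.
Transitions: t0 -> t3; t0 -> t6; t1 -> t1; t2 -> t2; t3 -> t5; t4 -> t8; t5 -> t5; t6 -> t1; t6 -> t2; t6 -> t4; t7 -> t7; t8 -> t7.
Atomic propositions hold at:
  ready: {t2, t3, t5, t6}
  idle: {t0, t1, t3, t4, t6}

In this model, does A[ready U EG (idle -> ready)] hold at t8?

Yes

Sat(idle -> ready) = {t2, t3, t5, t6, t7, t8}
EG (idle -> ready): greatest fixpoint, start Z0 = {t2, t3, t5, t6, t7, t8}, keep only states in Sat with some successor in Z. Already a fixed point.
Sat(EG (idle -> ready)) = {t2, t3, t5, t6, t7, t8}
A[ready U EG (idle -> ready)]: least fixpoint, start Z0 = Sat(EG (idle -> ready)) = {t2, t3, t5, t6, t7, t8}, add states in Sat(ready) with every successor in Z. Already a fixed point.
Sat(A[ready U EG (idle -> ready)]) = {t2, t3, t5, t6, t7, t8}
t8 ∈ Sat(A[ready U EG (idle -> ready)]) = {t2, t3, t5, t6, t7, t8}, so the formula holds at t8.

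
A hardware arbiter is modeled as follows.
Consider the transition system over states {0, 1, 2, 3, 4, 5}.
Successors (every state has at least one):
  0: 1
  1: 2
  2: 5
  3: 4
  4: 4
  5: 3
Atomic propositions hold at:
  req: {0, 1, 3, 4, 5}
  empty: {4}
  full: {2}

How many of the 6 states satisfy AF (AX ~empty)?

4

Sat(~empty) = {0, 1, 2, 3, 5}
Sat(AX ~empty) = {s : every successor in {0, 1, 2, 3, 5}} = {0, 1, 2, 5}
AF (AX ~empty): least fixpoint, start Z0 = {0, 1, 2, 5}, add states with every successor in Z. Already a fixed point.
Sat(AF (AX ~empty)) = {0, 1, 2, 5}
|Sat(AF (AX ~empty))| = |{0, 1, 2, 5}| = 4.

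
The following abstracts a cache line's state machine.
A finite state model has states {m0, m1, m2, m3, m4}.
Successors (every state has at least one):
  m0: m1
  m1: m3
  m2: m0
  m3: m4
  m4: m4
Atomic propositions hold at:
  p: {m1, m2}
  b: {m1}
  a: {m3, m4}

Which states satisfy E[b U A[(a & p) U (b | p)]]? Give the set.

Sat(a & p) = ∅
Sat(b | p) = {m1, m2}
A[(a & p) U (b | p)]: least fixpoint, start Z0 = Sat((b | p)) = {m1, m2}, add states in Sat(a & p) with every successor in Z. Already a fixed point.
Sat(A[(a & p) U (b | p)]) = {m1, m2}
E[b U A[(a & p) U (b | p)]]: least fixpoint, start Z0 = Sat(A[(a & p) U (b | p)]) = {m1, m2}, add states in Sat(b) with some successor in Z. Already a fixed point.
Sat(E[b U A[(a & p) U (b | p)]]) = {m1, m2}

{m1, m2}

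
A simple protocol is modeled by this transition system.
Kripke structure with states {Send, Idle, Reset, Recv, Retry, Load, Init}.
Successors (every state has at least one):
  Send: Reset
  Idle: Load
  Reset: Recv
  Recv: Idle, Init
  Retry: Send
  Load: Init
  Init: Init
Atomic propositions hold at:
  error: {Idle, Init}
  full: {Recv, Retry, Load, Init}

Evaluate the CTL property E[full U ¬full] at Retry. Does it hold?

Sat(¬full) = {Send, Idle, Reset}
E[full U ¬full]: least fixpoint, start Z0 = Sat(¬full) = {Send, Idle, Reset}, add states in Sat(full) with some successor in Z. Z1 = {Send, Idle, Reset, Recv, Retry}; fixed.
Sat(E[full U ¬full]) = {Send, Idle, Reset, Recv, Retry}
Retry ∈ Sat(E[full U ¬full]) = {Send, Idle, Reset, Recv, Retry}, so the formula holds at Retry.

Yes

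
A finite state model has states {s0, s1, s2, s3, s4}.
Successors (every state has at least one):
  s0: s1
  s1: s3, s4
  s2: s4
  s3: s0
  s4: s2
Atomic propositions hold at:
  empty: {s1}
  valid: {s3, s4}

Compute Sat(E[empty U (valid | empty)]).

{s1, s3, s4}

Sat(valid | empty) = {s1, s3, s4}
E[empty U (valid | empty)]: least fixpoint, start Z0 = Sat((valid | empty)) = {s1, s3, s4}, add states in Sat(empty) with some successor in Z. Already a fixed point.
Sat(E[empty U (valid | empty)]) = {s1, s3, s4}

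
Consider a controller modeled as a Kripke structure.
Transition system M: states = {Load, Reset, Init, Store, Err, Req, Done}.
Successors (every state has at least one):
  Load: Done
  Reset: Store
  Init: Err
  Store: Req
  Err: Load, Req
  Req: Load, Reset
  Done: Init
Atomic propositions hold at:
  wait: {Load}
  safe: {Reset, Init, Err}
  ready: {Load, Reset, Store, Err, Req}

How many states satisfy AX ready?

Sat(AX ready) = {s : every successor in {Load, Reset, Store, Err, Req}} = {Reset, Init, Store, Err, Req}
|Sat(AX ready)| = |{Reset, Init, Store, Err, Req}| = 5.

5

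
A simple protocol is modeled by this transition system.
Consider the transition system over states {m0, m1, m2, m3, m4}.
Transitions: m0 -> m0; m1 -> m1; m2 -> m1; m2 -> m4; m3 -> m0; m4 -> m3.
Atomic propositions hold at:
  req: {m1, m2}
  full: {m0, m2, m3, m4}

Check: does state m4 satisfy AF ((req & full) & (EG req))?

No

Sat(req & full) = {m2}
EG req: greatest fixpoint, start Z0 = {m1, m2}, keep only states in Sat with some successor in Z. Already a fixed point.
Sat(EG req) = {m1, m2}
Sat((req & full) & (EG req)) = {m2}
AF ((req & full) & (EG req)): least fixpoint, start Z0 = {m2}, add states with every successor in Z. Already a fixed point.
Sat(AF ((req & full) & (EG req))) = {m2}
m4 ∉ Sat(AF ((req & full) & (EG req))) = {m2}, so the formula does not hold at m4.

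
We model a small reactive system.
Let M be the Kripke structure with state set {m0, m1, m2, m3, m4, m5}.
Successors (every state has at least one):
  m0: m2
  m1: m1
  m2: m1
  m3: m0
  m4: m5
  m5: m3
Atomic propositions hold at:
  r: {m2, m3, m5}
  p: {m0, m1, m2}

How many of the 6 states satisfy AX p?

4

Sat(AX p) = {s : every successor in {m0, m1, m2}} = {m0, m1, m2, m3}
|Sat(AX p)| = |{m0, m1, m2, m3}| = 4.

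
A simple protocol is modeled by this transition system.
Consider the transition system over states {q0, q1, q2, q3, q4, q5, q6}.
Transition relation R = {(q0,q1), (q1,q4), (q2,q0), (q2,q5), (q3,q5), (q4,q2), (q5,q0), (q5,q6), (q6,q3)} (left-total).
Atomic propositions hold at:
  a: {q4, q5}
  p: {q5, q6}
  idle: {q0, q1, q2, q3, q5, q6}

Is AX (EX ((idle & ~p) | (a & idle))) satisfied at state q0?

Sat(~p) = {q0, q1, q2, q3, q4}
Sat(idle & ~p) = {q0, q1, q2, q3}
Sat(a & idle) = {q5}
Sat((idle & ~p) | (a & idle)) = {q0, q1, q2, q3, q5}
Sat(EX ((idle & ~p) | (a & idle))) = {s : some successor in {q0, q1, q2, q3, q5}} = {q0, q2, q3, q4, q5, q6}
Sat(AX (EX ((idle & ~p) | (a & idle)))) = {s : every successor in {q0, q2, q3, q4, q5, q6}} = {q1, q2, q3, q4, q5, q6}
q0 ∉ Sat(AX (EX ((idle & ~p) | (a & idle)))) = {q1, q2, q3, q4, q5, q6}, so the formula does not hold at q0.

No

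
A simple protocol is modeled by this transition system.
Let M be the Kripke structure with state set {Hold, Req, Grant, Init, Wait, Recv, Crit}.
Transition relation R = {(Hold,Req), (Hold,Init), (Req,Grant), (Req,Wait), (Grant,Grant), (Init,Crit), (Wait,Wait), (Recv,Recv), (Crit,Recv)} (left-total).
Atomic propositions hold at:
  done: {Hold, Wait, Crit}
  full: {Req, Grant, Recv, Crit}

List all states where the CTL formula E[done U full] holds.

E[done U full]: least fixpoint, start Z0 = Sat(full) = {Req, Grant, Recv, Crit}, add states in Sat(done) with some successor in Z. Z1 = {Hold, Req, Grant, Recv, Crit}; fixed.
Sat(E[done U full]) = {Hold, Req, Grant, Recv, Crit}

{Hold, Req, Grant, Recv, Crit}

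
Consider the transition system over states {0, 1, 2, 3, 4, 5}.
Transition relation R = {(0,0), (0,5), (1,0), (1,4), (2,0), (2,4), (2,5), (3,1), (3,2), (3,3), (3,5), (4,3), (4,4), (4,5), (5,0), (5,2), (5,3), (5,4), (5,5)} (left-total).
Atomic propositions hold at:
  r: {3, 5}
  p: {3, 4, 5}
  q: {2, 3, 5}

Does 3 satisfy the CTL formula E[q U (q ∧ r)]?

Yes

Sat(q ∧ r) = {3, 5}
E[q U (q ∧ r)]: least fixpoint, start Z0 = Sat((q ∧ r)) = {3, 5}, add states in Sat(q) with some successor in Z. Z1 = {2, 3, 5}; fixed.
Sat(E[q U (q ∧ r)]) = {2, 3, 5}
3 ∈ Sat(E[q U (q ∧ r)]) = {2, 3, 5}, so the formula holds at 3.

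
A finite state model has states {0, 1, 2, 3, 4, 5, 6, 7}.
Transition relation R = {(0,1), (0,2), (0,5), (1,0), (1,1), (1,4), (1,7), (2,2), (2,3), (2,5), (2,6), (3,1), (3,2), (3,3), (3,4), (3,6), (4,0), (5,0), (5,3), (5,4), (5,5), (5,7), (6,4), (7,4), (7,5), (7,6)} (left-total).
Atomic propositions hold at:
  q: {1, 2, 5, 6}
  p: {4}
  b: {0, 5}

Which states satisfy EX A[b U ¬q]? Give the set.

{1, 2, 3, 4, 5, 6, 7}

Sat(¬q) = {0, 3, 4, 7}
A[b U ¬q]: least fixpoint, start Z0 = Sat(¬q) = {0, 3, 4, 7}, add states in Sat(b) with every successor in Z. Already a fixed point.
Sat(A[b U ¬q]) = {0, 3, 4, 7}
Sat(EX A[b U ¬q]) = {s : some successor in {0, 3, 4, 7}} = {1, 2, 3, 4, 5, 6, 7}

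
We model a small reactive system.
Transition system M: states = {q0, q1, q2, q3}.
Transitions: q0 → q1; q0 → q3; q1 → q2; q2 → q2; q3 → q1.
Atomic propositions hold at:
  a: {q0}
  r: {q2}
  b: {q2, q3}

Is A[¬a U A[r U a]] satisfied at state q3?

No

Sat(¬a) = {q1, q2, q3}
A[r U a]: least fixpoint, start Z0 = Sat(a) = {q0}, add states in Sat(r) with every successor in Z. Already a fixed point.
Sat(A[r U a]) = {q0}
A[¬a U A[r U a]]: least fixpoint, start Z0 = Sat(A[r U a]) = {q0}, add states in Sat(¬a) with every successor in Z. Already a fixed point.
Sat(A[¬a U A[r U a]]) = {q0}
q3 ∉ Sat(A[¬a U A[r U a]]) = {q0}, so the formula does not hold at q3.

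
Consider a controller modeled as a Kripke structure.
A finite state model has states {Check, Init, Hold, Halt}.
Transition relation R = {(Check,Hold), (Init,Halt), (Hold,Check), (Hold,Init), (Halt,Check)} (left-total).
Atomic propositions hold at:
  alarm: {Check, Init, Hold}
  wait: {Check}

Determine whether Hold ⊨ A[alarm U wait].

No

A[alarm U wait]: least fixpoint, start Z0 = Sat(wait) = {Check}, add states in Sat(alarm) with every successor in Z. Already a fixed point.
Sat(A[alarm U wait]) = {Check}
Hold ∉ Sat(A[alarm U wait]) = {Check}, so the formula does not hold at Hold.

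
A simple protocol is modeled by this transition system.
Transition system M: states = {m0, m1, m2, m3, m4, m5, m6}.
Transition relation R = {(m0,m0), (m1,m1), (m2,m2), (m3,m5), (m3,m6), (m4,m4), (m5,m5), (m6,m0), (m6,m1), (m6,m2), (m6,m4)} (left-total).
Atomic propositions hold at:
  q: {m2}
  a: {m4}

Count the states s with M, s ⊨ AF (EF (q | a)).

Sat(q | a) = {m2, m4}
EF (q | a): least fixpoint, start Z0 = {m2, m4}, add states with some successor in Z. Z1 = {m2, m4, m6}; Z2 = {m2, m3, m4, m6}; fixed.
Sat(EF (q | a)) = {m2, m3, m4, m6}
AF (EF (q | a)): least fixpoint, start Z0 = {m2, m3, m4, m6}, add states with every successor in Z. Already a fixed point.
Sat(AF (EF (q | a))) = {m2, m3, m4, m6}
|Sat(AF (EF (q | a)))| = |{m2, m3, m4, m6}| = 4.

4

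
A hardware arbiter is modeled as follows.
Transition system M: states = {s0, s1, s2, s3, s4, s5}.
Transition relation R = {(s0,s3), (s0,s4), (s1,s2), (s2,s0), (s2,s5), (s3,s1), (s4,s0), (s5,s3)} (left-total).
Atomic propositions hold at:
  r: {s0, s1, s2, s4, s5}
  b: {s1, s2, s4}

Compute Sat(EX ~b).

Sat(~b) = {s0, s3, s5}
Sat(EX ~b) = {s : some successor in {s0, s3, s5}} = {s0, s2, s4, s5}

{s0, s2, s4, s5}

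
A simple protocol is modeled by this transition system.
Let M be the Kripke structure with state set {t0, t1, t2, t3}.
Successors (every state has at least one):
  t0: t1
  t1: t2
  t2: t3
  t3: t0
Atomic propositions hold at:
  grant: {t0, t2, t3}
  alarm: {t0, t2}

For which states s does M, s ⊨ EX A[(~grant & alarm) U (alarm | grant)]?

Sat(~grant) = {t1}
Sat(~grant & alarm) = ∅
Sat(alarm | grant) = {t0, t2, t3}
A[(~grant & alarm) U (alarm | grant)]: least fixpoint, start Z0 = Sat((alarm | grant)) = {t0, t2, t3}, add states in Sat(~grant & alarm) with every successor in Z. Already a fixed point.
Sat(A[(~grant & alarm) U (alarm | grant)]) = {t0, t2, t3}
Sat(EX A[(~grant & alarm) U (alarm | grant)]) = {s : some successor in {t0, t2, t3}} = {t1, t2, t3}

{t1, t2, t3}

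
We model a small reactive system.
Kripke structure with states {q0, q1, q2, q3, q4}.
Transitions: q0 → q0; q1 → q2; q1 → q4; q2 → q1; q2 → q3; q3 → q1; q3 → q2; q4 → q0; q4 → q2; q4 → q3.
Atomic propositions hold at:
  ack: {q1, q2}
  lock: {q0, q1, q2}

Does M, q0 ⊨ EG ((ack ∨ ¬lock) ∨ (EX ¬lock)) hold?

No

Sat(¬lock) = {q3, q4}
Sat(ack ∨ ¬lock) = {q1, q2, q3, q4}
Sat(EX ¬lock) = {s : some successor in {q3, q4}} = {q1, q2, q4}
Sat((ack ∨ ¬lock) ∨ (EX ¬lock)) = {q1, q2, q3, q4}
EG ((ack ∨ ¬lock) ∨ (EX ¬lock)): greatest fixpoint, start Z0 = {q1, q2, q3, q4}, keep only states in Sat with some successor in Z. Already a fixed point.
Sat(EG ((ack ∨ ¬lock) ∨ (EX ¬lock))) = {q1, q2, q3, q4}
q0 ∉ Sat(EG ((ack ∨ ¬lock) ∨ (EX ¬lock))) = {q1, q2, q3, q4}, so the formula does not hold at q0.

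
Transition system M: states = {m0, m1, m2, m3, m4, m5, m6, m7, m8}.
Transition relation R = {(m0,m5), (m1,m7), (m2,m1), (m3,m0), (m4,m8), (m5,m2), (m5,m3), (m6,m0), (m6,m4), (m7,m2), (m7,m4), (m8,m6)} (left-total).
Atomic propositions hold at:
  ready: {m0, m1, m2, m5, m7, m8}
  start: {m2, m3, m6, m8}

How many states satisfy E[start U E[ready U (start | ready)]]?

Sat(start | ready) = {m0, m1, m2, m3, m5, m6, m7, m8}
E[ready U (start | ready)]: least fixpoint, start Z0 = Sat((start | ready)) = {m0, m1, m2, m3, m5, m6, m7, m8}, add states in Sat(ready) with some successor in Z. Already a fixed point.
Sat(E[ready U (start | ready)]) = {m0, m1, m2, m3, m5, m6, m7, m8}
E[start U E[ready U (start | ready)]]: least fixpoint, start Z0 = Sat(E[ready U (start | ready)]) = {m0, m1, m2, m3, m5, m6, m7, m8}, add states in Sat(start) with some successor in Z. Already a fixed point.
Sat(E[start U E[ready U (start | ready)]]) = {m0, m1, m2, m3, m5, m6, m7, m8}
|Sat(E[start U E[ready U (start | ready)]])| = |{m0, m1, m2, m3, m5, m6, m7, m8}| = 8.

8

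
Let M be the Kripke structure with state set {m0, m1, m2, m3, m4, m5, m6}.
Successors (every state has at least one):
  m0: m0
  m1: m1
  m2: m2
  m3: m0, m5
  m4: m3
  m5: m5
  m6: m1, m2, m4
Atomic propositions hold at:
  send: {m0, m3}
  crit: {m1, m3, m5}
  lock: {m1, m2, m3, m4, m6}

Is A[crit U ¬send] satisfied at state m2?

Yes

Sat(¬send) = {m1, m2, m4, m5, m6}
A[crit U ¬send]: least fixpoint, start Z0 = Sat(¬send) = {m1, m2, m4, m5, m6}, add states in Sat(crit) with every successor in Z. Already a fixed point.
Sat(A[crit U ¬send]) = {m1, m2, m4, m5, m6}
m2 ∈ Sat(A[crit U ¬send]) = {m1, m2, m4, m5, m6}, so the formula holds at m2.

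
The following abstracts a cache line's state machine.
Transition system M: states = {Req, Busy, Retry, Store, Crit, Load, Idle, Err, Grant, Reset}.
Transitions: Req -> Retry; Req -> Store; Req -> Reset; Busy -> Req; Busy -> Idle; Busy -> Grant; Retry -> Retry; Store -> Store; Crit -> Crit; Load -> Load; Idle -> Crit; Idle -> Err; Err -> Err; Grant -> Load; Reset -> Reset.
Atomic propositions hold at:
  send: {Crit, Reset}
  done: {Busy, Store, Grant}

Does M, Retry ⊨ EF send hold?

No

EF send: least fixpoint, start Z0 = {Crit, Reset}, add states with some successor in Z. Z1 = {Req, Crit, Idle, Reset}; Z2 = {Req, Busy, Crit, Idle, Reset}; fixed.
Sat(EF send) = {Req, Busy, Crit, Idle, Reset}
Retry ∉ Sat(EF send) = {Req, Busy, Crit, Idle, Reset}, so the formula does not hold at Retry.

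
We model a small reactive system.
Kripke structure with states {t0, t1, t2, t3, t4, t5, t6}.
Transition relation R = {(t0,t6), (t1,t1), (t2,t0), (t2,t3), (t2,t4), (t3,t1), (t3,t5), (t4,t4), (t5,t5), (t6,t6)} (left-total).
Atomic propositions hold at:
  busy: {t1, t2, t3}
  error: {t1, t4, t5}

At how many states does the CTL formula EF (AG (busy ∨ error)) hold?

Sat(busy ∨ error) = {t1, t2, t3, t4, t5}
AG (busy ∨ error): greatest fixpoint, start Z0 = {t1, t2, t3, t4, t5}, keep only states in Sat with every successor in Z. Z1 = {t1, t3, t4, t5}; fixed.
Sat(AG (busy ∨ error)) = {t1, t3, t4, t5}
EF (AG (busy ∨ error)): least fixpoint, start Z0 = {t1, t3, t4, t5}, add states with some successor in Z. Z1 = {t1, t2, t3, t4, t5}; fixed.
Sat(EF (AG (busy ∨ error))) = {t1, t2, t3, t4, t5}
|Sat(EF (AG (busy ∨ error)))| = |{t1, t2, t3, t4, t5}| = 5.

5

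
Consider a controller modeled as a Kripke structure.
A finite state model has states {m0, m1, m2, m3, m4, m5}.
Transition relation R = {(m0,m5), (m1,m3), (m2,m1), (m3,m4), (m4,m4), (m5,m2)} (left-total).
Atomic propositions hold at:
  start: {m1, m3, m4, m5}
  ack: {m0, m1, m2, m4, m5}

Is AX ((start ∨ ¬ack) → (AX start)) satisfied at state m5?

Sat(¬ack) = {m3}
Sat(start ∨ ¬ack) = {m1, m3, m4, m5}
Sat(AX start) = {s : every successor in {m1, m3, m4, m5}} = {m0, m1, m2, m3, m4}
Sat((start ∨ ¬ack) → (AX start)) = {m0, m1, m2, m3, m4}
Sat(AX ((start ∨ ¬ack) → (AX start))) = {s : every successor in {m0, m1, m2, m3, m4}} = {m1, m2, m3, m4, m5}
m5 ∈ Sat(AX ((start ∨ ¬ack) → (AX start))) = {m1, m2, m3, m4, m5}, so the formula holds at m5.

Yes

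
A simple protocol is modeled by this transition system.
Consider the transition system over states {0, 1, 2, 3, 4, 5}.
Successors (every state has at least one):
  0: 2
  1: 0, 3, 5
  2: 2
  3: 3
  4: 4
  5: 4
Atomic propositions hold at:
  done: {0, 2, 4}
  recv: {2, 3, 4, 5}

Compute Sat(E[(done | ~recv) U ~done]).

Sat(~recv) = {0, 1}
Sat(done | ~recv) = {0, 1, 2, 4}
Sat(~done) = {1, 3, 5}
E[(done | ~recv) U ~done]: least fixpoint, start Z0 = Sat(~done) = {1, 3, 5}, add states in Sat(done | ~recv) with some successor in Z. Already a fixed point.
Sat(E[(done | ~recv) U ~done]) = {1, 3, 5}

{1, 3, 5}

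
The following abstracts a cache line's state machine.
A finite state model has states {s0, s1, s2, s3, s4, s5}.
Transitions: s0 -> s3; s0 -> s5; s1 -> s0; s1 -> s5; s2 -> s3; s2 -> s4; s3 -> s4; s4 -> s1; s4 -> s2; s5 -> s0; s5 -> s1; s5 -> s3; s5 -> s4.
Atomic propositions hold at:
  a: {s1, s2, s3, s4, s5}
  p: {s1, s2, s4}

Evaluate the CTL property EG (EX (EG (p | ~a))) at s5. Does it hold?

Yes

Sat(~a) = {s0}
Sat(p | ~a) = {s0, s1, s2, s4}
EG (p | ~a): greatest fixpoint, start Z0 = {s0, s1, s2, s4}, keep only states in Sat with some successor in Z. Z1 = {s1, s2, s4}; Z2 = {s2, s4}; fixed.
Sat(EG (p | ~a)) = {s2, s4}
Sat(EX (EG (p | ~a))) = {s : some successor in {s2, s4}} = {s2, s3, s4, s5}
EG (EX (EG (p | ~a))): greatest fixpoint, start Z0 = {s2, s3, s4, s5}, keep only states in Sat with some successor in Z. Already a fixed point.
Sat(EG (EX (EG (p | ~a)))) = {s2, s3, s4, s5}
s5 ∈ Sat(EG (EX (EG (p | ~a)))) = {s2, s3, s4, s5}, so the formula holds at s5.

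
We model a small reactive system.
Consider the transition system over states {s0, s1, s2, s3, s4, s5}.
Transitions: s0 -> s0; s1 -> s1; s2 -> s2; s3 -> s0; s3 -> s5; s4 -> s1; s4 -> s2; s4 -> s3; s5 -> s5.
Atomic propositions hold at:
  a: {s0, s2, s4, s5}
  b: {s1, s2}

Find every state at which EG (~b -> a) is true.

{s0, s1, s2, s4, s5}

Sat(~b) = {s0, s3, s4, s5}
Sat(~b -> a) = {s0, s1, s2, s4, s5}
EG (~b -> a): greatest fixpoint, start Z0 = {s0, s1, s2, s4, s5}, keep only states in Sat with some successor in Z. Already a fixed point.
Sat(EG (~b -> a)) = {s0, s1, s2, s4, s5}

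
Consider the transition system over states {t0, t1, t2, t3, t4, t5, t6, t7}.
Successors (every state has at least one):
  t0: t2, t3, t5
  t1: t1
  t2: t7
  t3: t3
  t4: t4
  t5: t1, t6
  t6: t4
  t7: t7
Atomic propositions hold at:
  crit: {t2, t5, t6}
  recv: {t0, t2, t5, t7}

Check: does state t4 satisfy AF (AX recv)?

No

Sat(AX recv) = {s : every successor in {t0, t2, t5, t7}} = {t2, t7}
AF (AX recv): least fixpoint, start Z0 = {t2, t7}, add states with every successor in Z. Already a fixed point.
Sat(AF (AX recv)) = {t2, t7}
t4 ∉ Sat(AF (AX recv)) = {t2, t7}, so the formula does not hold at t4.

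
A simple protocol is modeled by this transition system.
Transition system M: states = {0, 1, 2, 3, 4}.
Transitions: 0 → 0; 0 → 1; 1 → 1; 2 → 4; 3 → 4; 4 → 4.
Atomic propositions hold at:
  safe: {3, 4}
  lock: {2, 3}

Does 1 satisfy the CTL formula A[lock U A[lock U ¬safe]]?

Yes

Sat(¬safe) = {0, 1, 2}
A[lock U ¬safe]: least fixpoint, start Z0 = Sat(¬safe) = {0, 1, 2}, add states in Sat(lock) with every successor in Z. Already a fixed point.
Sat(A[lock U ¬safe]) = {0, 1, 2}
A[lock U A[lock U ¬safe]]: least fixpoint, start Z0 = Sat(A[lock U ¬safe]) = {0, 1, 2}, add states in Sat(lock) with every successor in Z. Already a fixed point.
Sat(A[lock U A[lock U ¬safe]]) = {0, 1, 2}
1 ∈ Sat(A[lock U A[lock U ¬safe]]) = {0, 1, 2}, so the formula holds at 1.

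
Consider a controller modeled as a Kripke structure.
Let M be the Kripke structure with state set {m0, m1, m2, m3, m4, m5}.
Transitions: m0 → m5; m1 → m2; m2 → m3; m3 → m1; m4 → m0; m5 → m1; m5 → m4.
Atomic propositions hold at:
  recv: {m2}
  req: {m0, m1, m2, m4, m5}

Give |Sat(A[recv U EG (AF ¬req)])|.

3

Sat(¬req) = {m3}
AF ¬req: least fixpoint, start Z0 = {m3}, add states with every successor in Z. Z1 = {m2, m3}; Z2 = {m1, m2, m3}; fixed.
Sat(AF ¬req) = {m1, m2, m3}
EG (AF ¬req): greatest fixpoint, start Z0 = {m1, m2, m3}, keep only states in Sat with some successor in Z. Already a fixed point.
Sat(EG (AF ¬req)) = {m1, m2, m3}
A[recv U EG (AF ¬req)]: least fixpoint, start Z0 = Sat(EG (AF ¬req)) = {m1, m2, m3}, add states in Sat(recv) with every successor in Z. Already a fixed point.
Sat(A[recv U EG (AF ¬req)]) = {m1, m2, m3}
|Sat(A[recv U EG (AF ¬req)])| = |{m1, m2, m3}| = 3.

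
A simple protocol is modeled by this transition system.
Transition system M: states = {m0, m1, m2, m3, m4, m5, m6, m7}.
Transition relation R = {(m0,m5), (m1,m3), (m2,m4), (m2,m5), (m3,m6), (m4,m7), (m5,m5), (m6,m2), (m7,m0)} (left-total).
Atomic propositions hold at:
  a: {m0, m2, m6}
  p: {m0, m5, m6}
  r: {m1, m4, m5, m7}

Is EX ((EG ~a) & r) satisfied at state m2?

Yes

Sat(~a) = {m1, m3, m4, m5, m7}
EG ~a: greatest fixpoint, start Z0 = {m1, m3, m4, m5, m7}, keep only states in Sat with some successor in Z. Z1 = {m1, m4, m5}; Z2 = {m5}; fixed.
Sat(EG ~a) = {m5}
Sat((EG ~a) & r) = {m5}
Sat(EX ((EG ~a) & r)) = {s : some successor in {m5}} = {m0, m2, m5}
m2 ∈ Sat(EX ((EG ~a) & r)) = {m0, m2, m5}, so the formula holds at m2.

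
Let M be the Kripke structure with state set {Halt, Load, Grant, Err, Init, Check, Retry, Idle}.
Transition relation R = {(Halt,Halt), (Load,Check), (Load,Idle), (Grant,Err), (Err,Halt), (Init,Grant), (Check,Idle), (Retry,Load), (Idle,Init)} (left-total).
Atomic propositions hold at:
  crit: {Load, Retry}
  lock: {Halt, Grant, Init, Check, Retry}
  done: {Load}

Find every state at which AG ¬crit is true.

Sat(¬crit) = {Halt, Grant, Err, Init, Check, Idle}
AG ¬crit: greatest fixpoint, start Z0 = {Halt, Grant, Err, Init, Check, Idle}, keep only states in Sat with every successor in Z. Already a fixed point.
Sat(AG ¬crit) = {Halt, Grant, Err, Init, Check, Idle}

{Halt, Grant, Err, Init, Check, Idle}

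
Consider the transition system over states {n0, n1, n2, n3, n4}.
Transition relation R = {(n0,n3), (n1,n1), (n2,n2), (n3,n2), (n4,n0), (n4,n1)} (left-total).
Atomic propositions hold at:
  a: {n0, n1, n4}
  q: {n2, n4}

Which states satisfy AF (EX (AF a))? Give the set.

{n1, n4}

AF a: least fixpoint, start Z0 = {n0, n1, n4}, add states with every successor in Z. Already a fixed point.
Sat(AF a) = {n0, n1, n4}
Sat(EX (AF a)) = {s : some successor in {n0, n1, n4}} = {n1, n4}
AF (EX (AF a)): least fixpoint, start Z0 = {n1, n4}, add states with every successor in Z. Already a fixed point.
Sat(AF (EX (AF a))) = {n1, n4}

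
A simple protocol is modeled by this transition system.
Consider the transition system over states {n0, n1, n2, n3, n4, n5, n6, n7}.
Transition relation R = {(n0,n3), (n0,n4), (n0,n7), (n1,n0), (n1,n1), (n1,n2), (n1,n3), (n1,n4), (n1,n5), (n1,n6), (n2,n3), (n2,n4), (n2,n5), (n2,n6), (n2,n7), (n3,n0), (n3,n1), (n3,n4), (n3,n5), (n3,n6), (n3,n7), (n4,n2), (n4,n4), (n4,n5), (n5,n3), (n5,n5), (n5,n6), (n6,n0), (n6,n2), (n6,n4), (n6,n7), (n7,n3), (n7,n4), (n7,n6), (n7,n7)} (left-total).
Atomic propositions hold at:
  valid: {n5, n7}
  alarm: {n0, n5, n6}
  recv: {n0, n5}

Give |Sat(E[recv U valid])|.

E[recv U valid]: least fixpoint, start Z0 = Sat(valid) = {n5, n7}, add states in Sat(recv) with some successor in Z. Z1 = {n0, n5, n7}; fixed.
Sat(E[recv U valid]) = {n0, n5, n7}
|Sat(E[recv U valid])| = |{n0, n5, n7}| = 3.

3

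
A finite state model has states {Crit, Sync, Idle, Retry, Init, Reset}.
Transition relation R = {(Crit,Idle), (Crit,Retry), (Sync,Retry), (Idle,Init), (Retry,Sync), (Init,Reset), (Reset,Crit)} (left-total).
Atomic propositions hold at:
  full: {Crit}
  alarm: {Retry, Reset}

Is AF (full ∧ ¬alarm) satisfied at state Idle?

Yes

Sat(¬alarm) = {Crit, Sync, Idle, Init}
Sat(full ∧ ¬alarm) = {Crit}
AF (full ∧ ¬alarm): least fixpoint, start Z0 = {Crit}, add states with every successor in Z. Z1 = {Crit, Reset}; Z2 = {Crit, Init, Reset}; Z3 = {Crit, Idle, Init, Reset}; fixed.
Sat(AF (full ∧ ¬alarm)) = {Crit, Idle, Init, Reset}
Idle ∈ Sat(AF (full ∧ ¬alarm)) = {Crit, Idle, Init, Reset}, so the formula holds at Idle.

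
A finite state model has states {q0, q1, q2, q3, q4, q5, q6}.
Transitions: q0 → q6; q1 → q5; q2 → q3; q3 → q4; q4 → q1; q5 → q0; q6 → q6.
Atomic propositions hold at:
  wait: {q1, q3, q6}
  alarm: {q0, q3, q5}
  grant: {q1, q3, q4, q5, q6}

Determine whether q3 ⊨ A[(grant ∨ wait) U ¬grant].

Yes

Sat(grant ∨ wait) = {q1, q3, q4, q5, q6}
Sat(¬grant) = {q0, q2}
A[(grant ∨ wait) U ¬grant]: least fixpoint, start Z0 = Sat(¬grant) = {q0, q2}, add states in Sat(grant ∨ wait) with every successor in Z. Z1 = {q0, q2, q5}; Z2 = {q0, q1, q2, q5}; Z3 = {q0, q1, q2, q4, q5}; Z4 = {q0, q1, q2, q3, q4, q5}; fixed.
Sat(A[(grant ∨ wait) U ¬grant]) = {q0, q1, q2, q3, q4, q5}
q3 ∈ Sat(A[(grant ∨ wait) U ¬grant]) = {q0, q1, q2, q3, q4, q5}, so the formula holds at q3.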